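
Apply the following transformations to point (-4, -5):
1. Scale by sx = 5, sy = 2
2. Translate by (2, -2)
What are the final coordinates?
(-18, -12)

Step 1: Scale (-4, -5) by (sx, sy) = (5, 2) → (-20, -10)
Step 2: Translate by (2, -2) → (-18, -12)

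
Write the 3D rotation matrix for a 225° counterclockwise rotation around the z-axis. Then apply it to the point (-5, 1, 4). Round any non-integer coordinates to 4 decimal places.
R = [[-√2/2, √2/2, 0], [-√2/2, -√2/2, 0], [0, 0, 1]]; R·(-5, 1, 4) = (4.2426, 2.8284, 4.0000)

Rotation matrix for 225° around z-axis:
cos(225°) = -√2/2, sin(225°) = -√2/2
R = [[-√2/2, √2/2, 0], [-√2/2, -√2/2, 0], [0, 0, 1]]
Apply to (-5, 1, 4): R·[-5, 1, 4]ᵀ = (4.2426, 2.8284, 4.0000)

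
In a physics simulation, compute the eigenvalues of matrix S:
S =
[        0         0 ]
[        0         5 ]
λ = 0, 5

Solve det(S - λI) = 0. For a 2×2 matrix the characteristic equation is λ² - (trace)λ + det = 0.
trace(S) = a + d = 0 + 5 = 5.
det(S) = a*d - b*c = (0)*(5) - (0)*(0) = 0 - 0 = 0.
Characteristic equation: λ² - (5)λ + (0) = 0.
Discriminant = (5)² - 4*(0) = 25 - 0 = 25.
λ = (5 ± √25) / 2 = (5 ± 5) / 2 = 0, 5.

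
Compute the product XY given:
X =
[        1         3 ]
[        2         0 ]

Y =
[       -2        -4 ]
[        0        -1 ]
XY =
[       -2        -7 ]
[       -4        -8 ]

Matrix multiplication: (XY)[i][j] = sum over k of X[i][k] * Y[k][j].
  (XY)[0][0] = (1)*(-2) + (3)*(0) = -2
  (XY)[0][1] = (1)*(-4) + (3)*(-1) = -7
  (XY)[1][0] = (2)*(-2) + (0)*(0) = -4
  (XY)[1][1] = (2)*(-4) + (0)*(-1) = -8
XY =
[       -2        -7 ]
[       -4        -8 ]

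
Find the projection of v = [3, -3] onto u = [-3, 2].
[45/13, -30/13]

The projection of v onto u is proj_u(v) = ((v·u) / (u·u)) · u.
v·u = (3)*(-3) + (-3)*(2) = -15.
u·u = (-3)*(-3) + (2)*(2) = 13.
coefficient = -15 / 13 = -15/13.
proj_u(v) = -15/13 · [-3, 2] = [45/13, -30/13].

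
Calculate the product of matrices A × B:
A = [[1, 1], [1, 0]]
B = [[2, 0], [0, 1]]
[[2, 1], [2, 0]]

Matrix multiplication:
C[0][0] = 1×2 + 1×0 = 2
C[0][1] = 1×0 + 1×1 = 1
C[1][0] = 1×2 + 0×0 = 2
C[1][1] = 1×0 + 0×1 = 0
Result: [[2, 1], [2, 0]]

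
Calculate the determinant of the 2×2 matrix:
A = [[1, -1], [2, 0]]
2

For A = [[a, b], [c, d]], det(A) = a*d - b*c.
det(A) = (1)*(0) - (-1)*(2) = 0 - -2 = 2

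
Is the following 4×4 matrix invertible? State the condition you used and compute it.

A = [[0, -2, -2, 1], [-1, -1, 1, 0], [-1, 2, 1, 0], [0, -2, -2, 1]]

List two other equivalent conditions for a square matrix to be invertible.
No, not invertible; det(A) = 0 (two rows are equal, so the rows are linearly dependent). Equivalent conditions (failing for this A): rank(A) < 4; Ax = 0 has non-trivial solutions; 0 is an eigenvalue; the columns are linearly dependent.

To check invertibility, compute det(A).
In this matrix, row 0 and the last row are identical, so one row is a scalar multiple of another and the rows are linearly dependent.
A matrix with linearly dependent rows has det = 0 and is not invertible.
Equivalent failed conditions:
- rank(A) < 4.
- Ax = 0 has non-trivial solutions.
- 0 is an eigenvalue.
- The columns are linearly dependent.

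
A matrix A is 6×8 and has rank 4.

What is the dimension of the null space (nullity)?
4

The rank-nullity theorem for an m×n matrix states:
rank(A) + nullity(A) = n (the number of columns).
Here n = 8 and rank(A) = 4, so nullity(A) = 8 - 4 = 4.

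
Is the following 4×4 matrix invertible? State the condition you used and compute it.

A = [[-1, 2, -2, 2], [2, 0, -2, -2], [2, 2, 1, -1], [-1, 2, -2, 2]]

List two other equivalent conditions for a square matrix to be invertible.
No, not invertible; det(A) = 0 (two rows are equal, so the rows are linearly dependent). Equivalent conditions (failing for this A): rank(A) < 4; Ax = 0 has non-trivial solutions; 0 is an eigenvalue; the columns are linearly dependent.

To check invertibility, compute det(A).
In this matrix, row 0 and the last row are identical, so one row is a scalar multiple of another and the rows are linearly dependent.
A matrix with linearly dependent rows has det = 0 and is not invertible.
Equivalent failed conditions:
- rank(A) < 4.
- Ax = 0 has non-trivial solutions.
- 0 is an eigenvalue.
- The columns are linearly dependent.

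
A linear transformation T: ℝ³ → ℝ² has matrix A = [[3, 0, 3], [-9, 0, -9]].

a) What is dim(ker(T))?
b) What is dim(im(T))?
dim(ker) = 2, dim(im) = 1

Observe that row 2 = -3 × row 1 (so the rows are linearly dependent).
Thus rank(A) = 1 (only one linearly independent row).
dim(im(T)) = rank(A) = 1.
By the rank-nullity theorem applied to T: ℝ³ → ℝ², rank(A) + nullity(A) = 3 (the domain dimension), so dim(ker(T)) = 3 - 1 = 2.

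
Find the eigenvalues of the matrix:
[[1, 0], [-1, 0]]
λ = 0 and λ = 1

Characteristic equation: det(A - λI) = 0
λ² - (trace)λ + (det) = 0
λ² - (1)λ + (0) = 0
λ² - 1λ + 0 = 0
Solving: λ = 0, 1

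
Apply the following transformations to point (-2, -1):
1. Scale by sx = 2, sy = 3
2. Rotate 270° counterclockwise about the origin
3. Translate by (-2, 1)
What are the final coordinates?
(-5, 5)

Step 1: Scale → (-4, -3)
Step 2: Rotate 270° → (-3, 4)
Step 3: Translate → (-5, 5)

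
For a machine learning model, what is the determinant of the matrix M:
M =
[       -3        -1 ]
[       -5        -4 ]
det(M) = 7

For a 2×2 matrix [[a, b], [c, d]], det = a*d - b*c.
det(M) = (-3)*(-4) - (-1)*(-5) = 12 - 5 = 7.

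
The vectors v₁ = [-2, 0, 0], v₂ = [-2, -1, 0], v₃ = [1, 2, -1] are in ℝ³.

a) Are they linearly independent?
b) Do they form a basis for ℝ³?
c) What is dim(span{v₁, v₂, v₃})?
Yes independent, yes basis, dim = 3

Stack v₁, v₂, v₃ as rows of a 3×3 matrix.
[[-2, 0, 0]; [-2, -1, 0]; [1, 2, -1]] is already lower triangular with nonzero diagonal entries (-2, -1, -1), so its determinant is the product of the diagonal entries, det = (-2)·(-1)·(-1) = -2 ≠ 0, and the rows are linearly independent.
Three linearly independent vectors in ℝ³ form a basis for ℝ³, so dim(span{v₁,v₂,v₃}) = 3.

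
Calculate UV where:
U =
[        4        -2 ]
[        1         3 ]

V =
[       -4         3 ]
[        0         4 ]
UV =
[      -16         4 ]
[       -4        15 ]

Matrix multiplication: (UV)[i][j] = sum over k of U[i][k] * V[k][j].
  (UV)[0][0] = (4)*(-4) + (-2)*(0) = -16
  (UV)[0][1] = (4)*(3) + (-2)*(4) = 4
  (UV)[1][0] = (1)*(-4) + (3)*(0) = -4
  (UV)[1][1] = (1)*(3) + (3)*(4) = 15
UV =
[      -16         4 ]
[       -4        15 ]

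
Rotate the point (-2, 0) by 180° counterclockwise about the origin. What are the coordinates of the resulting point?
(2, 0)

Rotation matrix R(θ) = [[cos θ, -sin θ], [sin θ, cos θ]]; for θ = 180°:
R = [[-1, 0], [0, -1]]
Result: R × [-2, 0]ᵀ = [-1·-2 + (0)·0, 0·-2 + (-1)·0]ᵀ = (2, 0)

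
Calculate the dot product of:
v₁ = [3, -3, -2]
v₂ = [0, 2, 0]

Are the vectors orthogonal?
-6, No

The dot product is the sum of products of corresponding components.
v₁·v₂ = (3)*(0) + (-3)*(2) + (-2)*(0) = 0 - 6 + 0 = -6.
Two vectors are orthogonal iff their dot product is 0; here the dot product is -6, so the vectors are not orthogonal.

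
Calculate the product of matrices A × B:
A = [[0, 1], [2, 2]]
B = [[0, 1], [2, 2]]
[[2, 2], [4, 6]]

Matrix multiplication:
C[0][0] = 0×0 + 1×2 = 2
C[0][1] = 0×1 + 1×2 = 2
C[1][0] = 2×0 + 2×2 = 4
C[1][1] = 2×1 + 2×2 = 6
Result: [[2, 2], [4, 6]]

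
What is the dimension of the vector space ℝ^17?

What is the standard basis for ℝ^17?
Dimension = 17; standard basis = {e_1, e_2, e_3, …, e_17}

ℝ^17 is the space of 17-tuples of real numbers; its dimension is 17.
The standard basis consists of 17 vectors: e_1, e_2, e_3, …, e_17, where e_i is the vector with 1 in position i and 0 elsewhere.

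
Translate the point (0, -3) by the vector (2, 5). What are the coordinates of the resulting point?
(2, 2)

Translation by (2, 5):
x' = 0 + 2 = 2
y' = -3 + 5 = 2
Homogeneous matrix: [[1, 0, 2], [0, 1, 5], [0, 0, 1]]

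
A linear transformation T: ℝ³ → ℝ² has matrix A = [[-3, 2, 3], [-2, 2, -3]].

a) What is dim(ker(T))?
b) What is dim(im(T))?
dim(ker) = 1, dim(im) = 2

The two rows are not scalar multiples of one another (no single k satisfies row 2 = k × row 1), so they are linearly independent.
Thus rank(A) = 2.
dim(im(T)) = rank(A) = 2.
By the rank-nullity theorem applied to T: ℝ³ → ℝ², rank(A) + nullity(A) = 3 (the domain dimension), so dim(ker(T)) = 3 - 2 = 1.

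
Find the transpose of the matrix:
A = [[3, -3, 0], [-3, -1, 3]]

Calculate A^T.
[[3, -3], [-3, -1], [0, 3]]

The transpose sends entry (i,j) to (j,i); rows become columns.
Row 0 of A: [3, -3, 0] -> column 0 of A^T.
Row 1 of A: [-3, -1, 3] -> column 1 of A^T.
A^T = [[3, -3], [-3, -1], [0, 3]]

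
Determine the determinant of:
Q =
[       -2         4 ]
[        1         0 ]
det(Q) = -4

For a 2×2 matrix [[a, b], [c, d]], det = a*d - b*c.
det(Q) = (-2)*(0) - (4)*(1) = 0 - 4 = -4.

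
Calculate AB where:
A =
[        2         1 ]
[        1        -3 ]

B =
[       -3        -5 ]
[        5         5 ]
AB =
[       -1        -5 ]
[      -18       -20 ]

Matrix multiplication: (AB)[i][j] = sum over k of A[i][k] * B[k][j].
  (AB)[0][0] = (2)*(-3) + (1)*(5) = -1
  (AB)[0][1] = (2)*(-5) + (1)*(5) = -5
  (AB)[1][0] = (1)*(-3) + (-3)*(5) = -18
  (AB)[1][1] = (1)*(-5) + (-3)*(5) = -20
AB =
[       -1        -5 ]
[      -18       -20 ]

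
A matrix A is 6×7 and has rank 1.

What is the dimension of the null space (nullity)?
6

The rank-nullity theorem for an m×n matrix states:
rank(A) + nullity(A) = n (the number of columns).
Here n = 7 and rank(A) = 1, so nullity(A) = 7 - 1 = 6.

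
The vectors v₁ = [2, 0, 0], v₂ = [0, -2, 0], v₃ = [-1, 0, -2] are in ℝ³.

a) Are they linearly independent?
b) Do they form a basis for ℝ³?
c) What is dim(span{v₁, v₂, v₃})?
Yes independent, yes basis, dim = 3

Stack v₁, v₂, v₃ as rows of a 3×3 matrix.
[[2, 0, 0]; [0, -2, 0]; [-1, 0, -2]] is already lower triangular with nonzero diagonal entries (2, -2, -2), so its determinant is the product of the diagonal entries, det = (2)·(-2)·(-2) = 8 ≠ 0, and the rows are linearly independent.
Three linearly independent vectors in ℝ³ form a basis for ℝ³, so dim(span{v₁,v₂,v₃}) = 3.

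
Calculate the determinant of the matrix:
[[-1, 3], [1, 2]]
-5

For a 2×2 matrix [[a, b], [c, d]], det = ad - bc
det = (-1)(2) - (3)(1) = -2 - 3 = -5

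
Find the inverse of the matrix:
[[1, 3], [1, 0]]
[[0, 1], [1/3, -1/3]]

For [[a,b],[c,d]], inverse = (1/det)·[[d,-b],[-c,a]]
det = 1·0 - 3·1 = -3
Inverse = (1/-3)·[[0, -3], [-1, 1]]
        = [[0, 1], [1/3, -1/3]]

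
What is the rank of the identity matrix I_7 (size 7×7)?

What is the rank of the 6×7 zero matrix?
rank(I_7) = 7, rank(0) = 0

The identity I_7 has 7 columns that are the standard basis vectors e_1, …, e_7. These are linearly independent, so all 7 columns are pivots and rank(I_7) = 7.
The 6×7 zero matrix has every entry zero, so every row is the zero row and there are no pivots; rank(0) = 0.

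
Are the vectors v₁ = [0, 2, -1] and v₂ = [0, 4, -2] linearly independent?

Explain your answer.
No, linearly dependent (v₂ = 2·v₁)

Check whether there is a scalar k with v₂ = k·v₁.
Comparing components, k = 2 satisfies 2·[0, 2, -1] = [0, 4, -2].
Since v₂ is a scalar multiple of v₁, the two vectors are linearly dependent.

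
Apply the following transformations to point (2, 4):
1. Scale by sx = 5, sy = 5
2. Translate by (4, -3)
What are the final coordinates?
(14, 17)

Step 1: Scale (2, 4) by (sx, sy) = (5, 5) → (10, 20)
Step 2: Translate by (4, -3) → (14, 17)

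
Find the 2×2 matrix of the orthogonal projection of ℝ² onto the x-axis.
[[1, 0], [0, 0]]

The orthogonal projection onto the line spanned by a nonzero vector u = (a, b) has matrix P = (u uᵀ) / (uᵀ u) = (1/(a² + b²)) · [[a², ab], [ab, b²]].
Here u = (1, 0), so a² + b² = 1 + 0 = 1.
P = (1/1) · [[1, 0], [0, 0]] = [[1, 0], [0, 0]].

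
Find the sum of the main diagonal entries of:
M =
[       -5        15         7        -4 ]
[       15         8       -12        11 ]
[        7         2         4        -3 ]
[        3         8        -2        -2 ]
tr(M) = -5 + 8 + 4 - 2 = 5

The trace of a square matrix is the sum of its diagonal entries.
Diagonal entries of M: M[0][0] = -5, M[1][1] = 8, M[2][2] = 4, M[3][3] = -2.
tr(M) = -5 + 8 + 4 - 2 = 5.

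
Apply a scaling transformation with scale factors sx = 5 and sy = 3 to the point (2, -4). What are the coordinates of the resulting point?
(10, -12)

Scaling matrix:
[[5, 0], [0, 3]]
Result: (2 × 5, -4 × 3) = (10, -12)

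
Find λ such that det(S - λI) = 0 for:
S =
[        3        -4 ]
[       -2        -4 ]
λ = -5, 4

Solve det(S - λI) = 0. For a 2×2 matrix the characteristic equation is λ² - (trace)λ + det = 0.
trace(S) = a + d = 3 - 4 = -1.
det(S) = a*d - b*c = (3)*(-4) - (-4)*(-2) = -12 - 8 = -20.
Characteristic equation: λ² - (-1)λ + (-20) = 0.
Discriminant = (-1)² - 4*(-20) = 1 + 80 = 81.
λ = (-1 ± √81) / 2 = (-1 ± 9) / 2 = -5, 4.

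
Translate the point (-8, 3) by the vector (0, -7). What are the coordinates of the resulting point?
(-8, -4)

Translation by (0, -7):
x' = -8 + 0 = -8
y' = 3 + -7 = -4
Homogeneous matrix: [[1, 0, 0], [0, 1, -7], [0, 0, 1]]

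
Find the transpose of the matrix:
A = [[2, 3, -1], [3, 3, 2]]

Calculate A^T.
[[2, 3], [3, 3], [-1, 2]]

The transpose sends entry (i,j) to (j,i); rows become columns.
Row 0 of A: [2, 3, -1] -> column 0 of A^T.
Row 1 of A: [3, 3, 2] -> column 1 of A^T.
A^T = [[2, 3], [3, 3], [-1, 2]]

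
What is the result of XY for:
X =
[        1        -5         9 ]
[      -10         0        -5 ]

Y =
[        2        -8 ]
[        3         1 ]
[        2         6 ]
XY =
[        5        41 ]
[      -30        50 ]

Matrix multiplication: (XY)[i][j] = sum over k of X[i][k] * Y[k][j].
  (XY)[0][0] = (1)*(2) + (-5)*(3) + (9)*(2) = 5
  (XY)[0][1] = (1)*(-8) + (-5)*(1) + (9)*(6) = 41
  (XY)[1][0] = (-10)*(2) + (0)*(3) + (-5)*(2) = -30
  (XY)[1][1] = (-10)*(-8) + (0)*(1) + (-5)*(6) = 50
XY =
[        5        41 ]
[      -30        50 ]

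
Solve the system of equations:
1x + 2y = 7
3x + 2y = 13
x = 3, y = 2

Use elimination (row reduction):
Equation 1: 1x + 2y = 7.
Equation 2: 3x + 2y = 13.
Multiply Eq1 by 3 and Eq2 by 1: 3x + 6y = 21;  3x + 2y = 13.
Subtract: (-4)y = -8, so y = 2.
Back-substitute into Eq1: 1x + 2*(2) = 7, so x = 3.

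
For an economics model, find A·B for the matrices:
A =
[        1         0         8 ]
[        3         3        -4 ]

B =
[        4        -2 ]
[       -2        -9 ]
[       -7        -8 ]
AB =
[      -52       -66 ]
[       34        -1 ]

Matrix multiplication: (AB)[i][j] = sum over k of A[i][k] * B[k][j].
  (AB)[0][0] = (1)*(4) + (0)*(-2) + (8)*(-7) = -52
  (AB)[0][1] = (1)*(-2) + (0)*(-9) + (8)*(-8) = -66
  (AB)[1][0] = (3)*(4) + (3)*(-2) + (-4)*(-7) = 34
  (AB)[1][1] = (3)*(-2) + (3)*(-9) + (-4)*(-8) = -1
AB =
[      -52       -66 ]
[       34        -1 ]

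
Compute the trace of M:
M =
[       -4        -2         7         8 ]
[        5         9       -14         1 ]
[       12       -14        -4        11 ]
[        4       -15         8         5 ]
tr(M) = -4 + 9 - 4 + 5 = 6

The trace of a square matrix is the sum of its diagonal entries.
Diagonal entries of M: M[0][0] = -4, M[1][1] = 9, M[2][2] = -4, M[3][3] = 5.
tr(M) = -4 + 9 - 4 + 5 = 6.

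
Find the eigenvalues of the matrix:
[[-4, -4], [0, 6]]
λ = -4 and λ = 6

Characteristic equation: det(A - λI) = 0
λ² - (trace)λ + (det) = 0
λ² - (2)λ + (-24) = 0
λ² - 2λ - 24 = 0
Solving: λ = -4, 6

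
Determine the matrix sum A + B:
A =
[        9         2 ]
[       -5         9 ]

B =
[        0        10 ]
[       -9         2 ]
A + B =
[        9        12 ]
[      -14        11 ]

Matrix addition is elementwise: (A+B)[i][j] = A[i][j] + B[i][j].
  (A+B)[0][0] = (9) + (0) = 9
  (A+B)[0][1] = (2) + (10) = 12
  (A+B)[1][0] = (-5) + (-9) = -14
  (A+B)[1][1] = (9) + (2) = 11
A + B =
[        9        12 ]
[      -14        11 ]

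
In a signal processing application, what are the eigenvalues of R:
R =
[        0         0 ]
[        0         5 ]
λ = 0, 5

Solve det(R - λI) = 0. For a 2×2 matrix the characteristic equation is λ² - (trace)λ + det = 0.
trace(R) = a + d = 0 + 5 = 5.
det(R) = a*d - b*c = (0)*(5) - (0)*(0) = 0 - 0 = 0.
Characteristic equation: λ² - (5)λ + (0) = 0.
Discriminant = (5)² - 4*(0) = 25 - 0 = 25.
λ = (5 ± √25) / 2 = (5 ± 5) / 2 = 0, 5.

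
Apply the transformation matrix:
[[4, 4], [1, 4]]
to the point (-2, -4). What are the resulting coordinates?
(-24, -18)

Matrix multiplication:
[[4, 4], [1, 4]] × [-2, -4]ᵀ
= [4×-2 + 4×-4, 1×-2 + 4×-4]ᵀ
= [-24.0000, -18.0000]ᵀ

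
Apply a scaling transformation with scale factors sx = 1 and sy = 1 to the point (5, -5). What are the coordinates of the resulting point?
(5, -5)

Scaling matrix:
[[1, 0], [0, 1]]
Result: (5 × 1, -5 × 1) = (5, -5)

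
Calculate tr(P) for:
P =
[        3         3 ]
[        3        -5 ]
tr(P) = 3 - 5 = -2

The trace of a square matrix is the sum of its diagonal entries.
Diagonal entries of P: P[0][0] = 3, P[1][1] = -5.
tr(P) = 3 - 5 = -2.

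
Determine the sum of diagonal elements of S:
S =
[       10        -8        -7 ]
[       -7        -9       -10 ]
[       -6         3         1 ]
tr(S) = 10 - 9 + 1 = 2

The trace of a square matrix is the sum of its diagonal entries.
Diagonal entries of S: S[0][0] = 10, S[1][1] = -9, S[2][2] = 1.
tr(S) = 10 - 9 + 1 = 2.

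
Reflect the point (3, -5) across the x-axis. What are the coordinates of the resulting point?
(3, 5)

Reflection across x-axis: (3, -5) → (3, 5)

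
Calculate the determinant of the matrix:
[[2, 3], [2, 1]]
-4

For a 2×2 matrix [[a, b], [c, d]], det = ad - bc
det = (2)(1) - (3)(2) = 2 - 6 = -4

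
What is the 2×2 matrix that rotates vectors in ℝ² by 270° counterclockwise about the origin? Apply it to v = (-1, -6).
R = [[0, 1], [-1, 0]]; R·v = (-6, 1)

A counterclockwise rotation by angle θ in ℝ² has matrix R(θ) = [[cos θ, -sin θ], [sin θ, cos θ]].
For θ = 270°: cos θ = 0, sin θ = -1.
R(270°) = [[0, 1], [-1, 0]].
R·v = [0·-1 + (1)·-6, -1·-1 + 0·-6] = (-6, 1).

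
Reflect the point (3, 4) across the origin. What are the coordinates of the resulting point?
(-3, -4)

Reflection across origin: (3, 4) → (-3, -4)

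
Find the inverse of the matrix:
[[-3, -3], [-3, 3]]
[[-1/6, -1/6], [-1/6, 1/6]]

For [[a,b],[c,d]], inverse = (1/det)·[[d,-b],[-c,a]]
det = -3·3 - -3·-3 = -18
Inverse = (1/-18)·[[3, 3], [3, -3]]
        = [[-1/6, -1/6], [-1/6, 1/6]]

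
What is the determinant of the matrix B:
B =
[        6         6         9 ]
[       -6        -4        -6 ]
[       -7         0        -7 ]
det(B) = -84

Expand along row 0 (cofactor expansion): det(B) = a*(e*i - f*h) - b*(d*i - f*g) + c*(d*h - e*g), where the 3×3 is [[a, b, c], [d, e, f], [g, h, i]].
Minor M_00 = (-4)*(-7) - (-6)*(0) = 28 - 0 = 28.
Minor M_01 = (-6)*(-7) - (-6)*(-7) = 42 - 42 = 0.
Minor M_02 = (-6)*(0) - (-4)*(-7) = 0 - 28 = -28.
det(B) = (6)*(28) - (6)*(0) + (9)*(-28) = 168 + 0 - 252 = -84.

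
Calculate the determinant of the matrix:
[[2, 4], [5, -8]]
-36

For a 2×2 matrix [[a, b], [c, d]], det = ad - bc
det = (2)(-8) - (4)(5) = -16 - 20 = -36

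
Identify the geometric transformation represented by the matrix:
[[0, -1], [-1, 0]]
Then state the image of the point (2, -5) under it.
reflection across the line y = -x; image of (2, -5) is (5, -2)

This is a symmetric orthogonal matrix with determinant -1, which characterizes a reflection in ℝ².
The matrix [[0, -1], [-1, 0]] represents: reflection across the line y = -x.
Applying it to (2, -5): [0·2 + -1·-5, -1·2 + 0·-5] = (5, -2).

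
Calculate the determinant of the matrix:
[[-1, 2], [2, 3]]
-7

For a 2×2 matrix [[a, b], [c, d]], det = ad - bc
det = (-1)(3) - (2)(2) = -3 - 4 = -7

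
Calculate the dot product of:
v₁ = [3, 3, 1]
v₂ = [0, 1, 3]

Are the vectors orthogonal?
6, No

The dot product is the sum of products of corresponding components.
v₁·v₂ = (3)*(0) + (3)*(1) + (1)*(3) = 0 + 3 + 3 = 6.
Two vectors are orthogonal iff their dot product is 0; here the dot product is 6, so the vectors are not orthogonal.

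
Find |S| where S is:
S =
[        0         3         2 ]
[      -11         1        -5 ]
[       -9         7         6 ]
det(S) = 197

Expand along row 0 (cofactor expansion): det(S) = a*(e*i - f*h) - b*(d*i - f*g) + c*(d*h - e*g), where the 3×3 is [[a, b, c], [d, e, f], [g, h, i]].
Minor M_00 = (1)*(6) - (-5)*(7) = 6 + 35 = 41.
Minor M_01 = (-11)*(6) - (-5)*(-9) = -66 - 45 = -111.
Minor M_02 = (-11)*(7) - (1)*(-9) = -77 + 9 = -68.
det(S) = (0)*(41) - (3)*(-111) + (2)*(-68) = 0 + 333 - 136 = 197.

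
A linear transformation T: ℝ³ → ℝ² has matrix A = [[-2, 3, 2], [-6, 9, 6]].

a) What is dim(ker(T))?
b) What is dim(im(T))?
dim(ker) = 2, dim(im) = 1

Observe that row 2 = 3 × row 1 (so the rows are linearly dependent).
Thus rank(A) = 1 (only one linearly independent row).
dim(im(T)) = rank(A) = 1.
By the rank-nullity theorem applied to T: ℝ³ → ℝ², rank(A) + nullity(A) = 3 (the domain dimension), so dim(ker(T)) = 3 - 1 = 2.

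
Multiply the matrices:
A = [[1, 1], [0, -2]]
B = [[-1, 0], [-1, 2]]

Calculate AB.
[[-2, 2], [2, -4]]

Each entry (i,j) of AB = sum over k of A[i][k]*B[k][j].
(AB)[0][0] = (1)*(-1) + (1)*(-1) = -2
(AB)[0][1] = (1)*(0) + (1)*(2) = 2
(AB)[1][0] = (0)*(-1) + (-2)*(-1) = 2
(AB)[1][1] = (0)*(0) + (-2)*(2) = -4
AB = [[-2, 2], [2, -4]]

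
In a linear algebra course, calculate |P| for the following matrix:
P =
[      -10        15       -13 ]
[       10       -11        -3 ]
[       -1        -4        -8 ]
det(P) = 1148

Expand along row 0 (cofactor expansion): det(P) = a*(e*i - f*h) - b*(d*i - f*g) + c*(d*h - e*g), where the 3×3 is [[a, b, c], [d, e, f], [g, h, i]].
Minor M_00 = (-11)*(-8) - (-3)*(-4) = 88 - 12 = 76.
Minor M_01 = (10)*(-8) - (-3)*(-1) = -80 - 3 = -83.
Minor M_02 = (10)*(-4) - (-11)*(-1) = -40 - 11 = -51.
det(P) = (-10)*(76) - (15)*(-83) + (-13)*(-51) = -760 + 1245 + 663 = 1148.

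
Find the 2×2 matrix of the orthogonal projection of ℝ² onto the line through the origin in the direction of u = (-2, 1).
[[4/5, -2/5], [-2/5, 1/5]]

The orthogonal projection onto the line spanned by a nonzero vector u = (a, b) has matrix P = (u uᵀ) / (uᵀ u) = (1/(a² + b²)) · [[a², ab], [ab, b²]].
Here u = (-2, 1), so a² + b² = 4 + 1 = 5.
P = (1/5) · [[4, -2], [-2, 1]] = [[4/5, -2/5], [-2/5, 1/5]].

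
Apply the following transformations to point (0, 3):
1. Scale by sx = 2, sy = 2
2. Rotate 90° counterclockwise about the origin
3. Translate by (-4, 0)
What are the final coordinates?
(-10, 0)

Step 1: Scale → (0, 6)
Step 2: Rotate 90° → (-6, 0)
Step 3: Translate → (-10, 0)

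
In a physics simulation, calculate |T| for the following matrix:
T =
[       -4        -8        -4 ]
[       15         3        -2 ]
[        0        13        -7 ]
det(T) = -1640

Expand along row 0 (cofactor expansion): det(T) = a*(e*i - f*h) - b*(d*i - f*g) + c*(d*h - e*g), where the 3×3 is [[a, b, c], [d, e, f], [g, h, i]].
Minor M_00 = (3)*(-7) - (-2)*(13) = -21 + 26 = 5.
Minor M_01 = (15)*(-7) - (-2)*(0) = -105 - 0 = -105.
Minor M_02 = (15)*(13) - (3)*(0) = 195 - 0 = 195.
det(T) = (-4)*(5) - (-8)*(-105) + (-4)*(195) = -20 - 840 - 780 = -1640.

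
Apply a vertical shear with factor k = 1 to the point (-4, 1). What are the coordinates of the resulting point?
(-4, -3)

Shear matrix for vertical shear with factor k = 1:
[[1, 0], [1, 1]]
Result: (-4, 1) → (-4, -3)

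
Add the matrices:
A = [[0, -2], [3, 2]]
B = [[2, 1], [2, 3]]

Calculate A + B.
[[2, -1], [5, 5]]

Add corresponding elements:
(0)+(2)=2
(-2)+(1)=-1
(3)+(2)=5
(2)+(3)=5
A + B = [[2, -1], [5, 5]]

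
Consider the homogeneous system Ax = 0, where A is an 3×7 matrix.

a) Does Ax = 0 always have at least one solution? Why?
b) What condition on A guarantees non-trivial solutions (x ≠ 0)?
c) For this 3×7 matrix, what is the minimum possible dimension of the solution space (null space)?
a) Yes, x = 0 is always a solution. b) When A has linearly dependent columns (rank < n). c) Minimum nullity = 4.

a) x = 0 satisfies A·0 = 0, so the zero vector is always a solution.
b) Non-trivial solutions exist iff the columns of A are linearly dependent, equivalently rank(A) < n (the number of columns).
c) By rank-nullity, rank(A) + nullity(A) = n = 7. Since A has only 3 rows, rank(A) ≤ 3, so nullity(A) ≥ 7 - 3 = 4.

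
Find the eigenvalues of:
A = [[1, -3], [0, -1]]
λ = -1, 1

Solve det(A - λI) = 0. For a 2×2 matrix this is λ² - (trace)λ + det = 0.
trace(A) = 1 - 1 = 0.
det(A) = (1)*(-1) - (-3)*(0) = -1 - 0 = -1.
Characteristic equation: λ² - (0)λ + (-1) = 0.
Discriminant: (0)² - 4*(-1) = 0 + 4 = 4.
Roots: λ = (0 ± √4) / 2 = -1, 1.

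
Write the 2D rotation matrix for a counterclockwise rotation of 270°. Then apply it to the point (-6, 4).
R = [[0, 1], [-1, 0]]; R·(-6, 4) = (4, 6)

Rotation matrix formula: R(θ) = [[cos θ, -sin θ], [sin θ, cos θ]]
For θ = 270°:
cos(270°) = 0
sin(270°) = -1
R = [[0, 1], [-1, 0]]
Apply to (-6, 4): [0·-6 + (1)·4, -1·-6 + 0·4] = (4, 6)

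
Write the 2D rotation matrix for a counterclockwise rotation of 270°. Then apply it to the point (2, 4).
R = [[0, 1], [-1, 0]]; R·(2, 4) = (4, -2)

Rotation matrix formula: R(θ) = [[cos θ, -sin θ], [sin θ, cos θ]]
For θ = 270°:
cos(270°) = 0
sin(270°) = -1
R = [[0, 1], [-1, 0]]
Apply to (2, 4): [0·2 + (1)·4, -1·2 + 0·4] = (4, -2)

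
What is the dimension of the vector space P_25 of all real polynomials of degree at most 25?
Dimension = 26

A polynomial of degree at most 25 can be written as a₀ + a₁x + a₂x² + … + a_25x^25, with 26 free coefficients a₀, …, a_25.
The set {1, x, x², …, x^25} is a basis: it spans P_25 (every such polynomial is a linear combination of these) and is linearly independent (a polynomial is zero iff all its coefficients are zero).
Therefore dim(P_25) = 25 + 1 = 26.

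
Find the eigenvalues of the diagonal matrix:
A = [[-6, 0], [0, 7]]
λ₁ = -6, λ₂ = 7

The characteristic polynomial of A is det(A - λI) = (-6 - λ)(7 - λ) = 0.
The roots are λ = -6 and λ = 7, so the eigenvalues are the diagonal entries.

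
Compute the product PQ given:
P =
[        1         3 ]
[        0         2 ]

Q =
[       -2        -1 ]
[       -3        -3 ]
PQ =
[      -11       -10 ]
[       -6        -6 ]

Matrix multiplication: (PQ)[i][j] = sum over k of P[i][k] * Q[k][j].
  (PQ)[0][0] = (1)*(-2) + (3)*(-3) = -11
  (PQ)[0][1] = (1)*(-1) + (3)*(-3) = -10
  (PQ)[1][0] = (0)*(-2) + (2)*(-3) = -6
  (PQ)[1][1] = (0)*(-1) + (2)*(-3) = -6
PQ =
[      -11       -10 ]
[       -6        -6 ]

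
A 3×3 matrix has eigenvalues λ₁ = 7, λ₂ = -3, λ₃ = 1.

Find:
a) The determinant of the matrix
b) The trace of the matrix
det = -21, trace = 5

Two standard eigenvalue identities:
- det(A) equals the product of the eigenvalues (counted with multiplicity).
- trace(A) equals the sum of the eigenvalues.
det(A) = (7)*(-3)*(1) = -21.
trace(A) = 7 - 3 + 1 = 5.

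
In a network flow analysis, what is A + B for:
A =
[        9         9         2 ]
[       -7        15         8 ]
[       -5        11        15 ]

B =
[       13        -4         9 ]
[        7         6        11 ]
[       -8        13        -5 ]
A + B =
[       22         5        11 ]
[        0        21        19 ]
[      -13        24        10 ]

Matrix addition is elementwise: (A+B)[i][j] = A[i][j] + B[i][j].
  (A+B)[0][0] = (9) + (13) = 22
  (A+B)[0][1] = (9) + (-4) = 5
  (A+B)[0][2] = (2) + (9) = 11
  (A+B)[1][0] = (-7) + (7) = 0
  (A+B)[1][1] = (15) + (6) = 21
  (A+B)[1][2] = (8) + (11) = 19
  (A+B)[2][0] = (-5) + (-8) = -13
  (A+B)[2][1] = (11) + (13) = 24
  (A+B)[2][2] = (15) + (-5) = 10
A + B =
[       22         5        11 ]
[        0        21        19 ]
[      -13        24        10 ]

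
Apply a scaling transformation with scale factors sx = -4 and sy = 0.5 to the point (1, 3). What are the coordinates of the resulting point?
(-4, 1.5)

Scaling matrix:
[[-4, 0], [0, 0.50]]
Result: (1 × -4, 3 × 0.5) = (-4, 1.5)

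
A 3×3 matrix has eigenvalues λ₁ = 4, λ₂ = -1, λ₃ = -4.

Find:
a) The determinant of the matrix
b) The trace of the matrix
det = 16, trace = -1

Two standard eigenvalue identities:
- det(A) equals the product of the eigenvalues (counted with multiplicity).
- trace(A) equals the sum of the eigenvalues.
det(A) = (4)*(-1)*(-4) = 16.
trace(A) = 4 - 1 - 4 = -1.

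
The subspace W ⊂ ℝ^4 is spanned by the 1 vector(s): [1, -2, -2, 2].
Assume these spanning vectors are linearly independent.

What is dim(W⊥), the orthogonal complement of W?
dim(W⊥) = 3

For any subspace W of ℝ^n, dim(W) + dim(W⊥) = n (the whole-space dimension).
Here the given 1 vectors are linearly independent, so dim(W) = 1.
Thus dim(W⊥) = n - dim(W) = 4 - 1 = 3.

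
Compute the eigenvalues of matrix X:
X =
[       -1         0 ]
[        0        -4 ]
λ = -4, -1

Solve det(X - λI) = 0. For a 2×2 matrix the characteristic equation is λ² - (trace)λ + det = 0.
trace(X) = a + d = -1 - 4 = -5.
det(X) = a*d - b*c = (-1)*(-4) - (0)*(0) = 4 - 0 = 4.
Characteristic equation: λ² - (-5)λ + (4) = 0.
Discriminant = (-5)² - 4*(4) = 25 - 16 = 9.
λ = (-5 ± √9) / 2 = (-5 ± 3) / 2 = -4, -1.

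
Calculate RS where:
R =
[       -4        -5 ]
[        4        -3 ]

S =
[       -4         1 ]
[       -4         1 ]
RS =
[       36        -9 ]
[       -4         1 ]

Matrix multiplication: (RS)[i][j] = sum over k of R[i][k] * S[k][j].
  (RS)[0][0] = (-4)*(-4) + (-5)*(-4) = 36
  (RS)[0][1] = (-4)*(1) + (-5)*(1) = -9
  (RS)[1][0] = (4)*(-4) + (-3)*(-4) = -4
  (RS)[1][1] = (4)*(1) + (-3)*(1) = 1
RS =
[       36        -9 ]
[       -4         1 ]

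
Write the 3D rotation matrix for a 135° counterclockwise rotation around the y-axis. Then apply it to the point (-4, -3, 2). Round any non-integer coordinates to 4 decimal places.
R = [[-√2/2, 0, √2/2], [0, 1, 0], [-√2/2, 0, -√2/2]]; R·(-4, -3, 2) = (4.2426, -3.0000, 1.4142)

Rotation matrix for 135° around y-axis:
cos(135°) = -√2/2, sin(135°) = √2/2
R = [[-√2/2, 0, √2/2], [0, 1, 0], [-√2/2, 0, -√2/2]]
Apply to (-4, -3, 2): R·[-4, -3, 2]ᵀ = (4.2426, -3.0000, 1.4142)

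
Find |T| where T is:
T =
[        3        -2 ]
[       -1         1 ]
det(T) = 1

For a 2×2 matrix [[a, b], [c, d]], det = a*d - b*c.
det(T) = (3)*(1) - (-2)*(-1) = 3 - 2 = 1.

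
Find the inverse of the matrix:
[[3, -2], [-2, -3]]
[[3/13, -2/13], [-2/13, -3/13]]

For [[a,b],[c,d]], inverse = (1/det)·[[d,-b],[-c,a]]
det = 3·-3 - -2·-2 = -13
Inverse = (1/-13)·[[-3, 2], [2, 3]]
        = [[3/13, -2/13], [-2/13, -3/13]]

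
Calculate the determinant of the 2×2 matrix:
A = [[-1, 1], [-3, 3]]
0

For A = [[a, b], [c, d]], det(A) = a*d - b*c.
det(A) = (-1)*(3) - (1)*(-3) = -3 - -3 = 0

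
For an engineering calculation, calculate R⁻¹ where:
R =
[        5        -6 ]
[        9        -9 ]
det(R) = 9
R⁻¹ =
[       -1       2/3 ]
[       -1       5/9 ]

For a 2×2 matrix R = [[a, b], [c, d]] with det(R) ≠ 0, R⁻¹ = (1/det(R)) * [[d, -b], [-c, a]].
det(R) = (5)*(-9) - (-6)*(9) = -45 + 54 = 9.
R⁻¹ = (1/9) * [[-9, 6], [-9, 5]].
Dividing each entry by 9 and reducing:
R⁻¹ =
[       -1       2/3 ]
[       -1       5/9 ]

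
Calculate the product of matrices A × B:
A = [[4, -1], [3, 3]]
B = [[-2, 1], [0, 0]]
[[-8, 4], [-6, 3]]

Matrix multiplication:
C[0][0] = 4×-2 + -1×0 = -8
C[0][1] = 4×1 + -1×0 = 4
C[1][0] = 3×-2 + 3×0 = -6
C[1][1] = 3×1 + 3×0 = 3
Result: [[-8, 4], [-6, 3]]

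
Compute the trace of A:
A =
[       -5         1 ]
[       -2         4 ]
tr(A) = -5 + 4 = -1

The trace of a square matrix is the sum of its diagonal entries.
Diagonal entries of A: A[0][0] = -5, A[1][1] = 4.
tr(A) = -5 + 4 = -1.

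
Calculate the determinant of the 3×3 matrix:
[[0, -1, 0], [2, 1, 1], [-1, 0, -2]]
-3

Expansion along first row:
det = 0·det([[1,1],[0,-2]]) - -1·det([[2,1],[-1,-2]]) + 0·det([[2,1],[-1,0]])
    = 0·(1·-2 - 1·0) - -1·(2·-2 - 1·-1) + 0·(2·0 - 1·-1)
    = 0·-2 - -1·-3 + 0·1
    = 0 + -3 + 0 = -3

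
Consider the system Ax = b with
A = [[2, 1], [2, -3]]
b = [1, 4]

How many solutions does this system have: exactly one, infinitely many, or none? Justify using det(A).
Exactly one solution

Compute det(A) = (2)*(-3) - (1)*(2) = -8.
Because det(A) ≠ 0, A is invertible and Ax = b has a unique solution for every b (here x = A⁻¹ b).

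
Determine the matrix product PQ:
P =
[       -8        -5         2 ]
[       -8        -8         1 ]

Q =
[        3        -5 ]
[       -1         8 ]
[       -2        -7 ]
PQ =
[      -23       -14 ]
[      -18       -31 ]

Matrix multiplication: (PQ)[i][j] = sum over k of P[i][k] * Q[k][j].
  (PQ)[0][0] = (-8)*(3) + (-5)*(-1) + (2)*(-2) = -23
  (PQ)[0][1] = (-8)*(-5) + (-5)*(8) + (2)*(-7) = -14
  (PQ)[1][0] = (-8)*(3) + (-8)*(-1) + (1)*(-2) = -18
  (PQ)[1][1] = (-8)*(-5) + (-8)*(8) + (1)*(-7) = -31
PQ =
[      -23       -14 ]
[      -18       -31 ]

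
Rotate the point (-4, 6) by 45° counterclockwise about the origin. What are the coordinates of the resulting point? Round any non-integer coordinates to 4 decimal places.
(-7.0711, 1.4142)

Rotation matrix R(θ) = [[cos θ, -sin θ], [sin θ, cos θ]]; for θ = 45°:
R = [[√2/2, -√2/2], [√2/2, √2/2]]
Result: R × [-4, 6]ᵀ = [√2/2·-4 + (-√2/2)·6, √2/2·-4 + (√2/2)·6]ᵀ = (-7.0711, 1.4142)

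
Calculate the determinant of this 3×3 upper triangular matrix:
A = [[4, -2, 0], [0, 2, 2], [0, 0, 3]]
24

The determinant of a triangular matrix is the product of its diagonal entries (the off-diagonal entries above the diagonal do not affect it).
det(A) = (4) * (2) * (3) = 24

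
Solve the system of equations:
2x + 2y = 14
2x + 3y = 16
x = 5, y = 2

Use elimination (row reduction):
Equation 1: 2x + 2y = 14.
Equation 2: 2x + 3y = 16.
Multiply Eq1 by 2 and Eq2 by 2: 4x + 4y = 28;  4x + 6y = 32.
Subtract: (2)y = 4, so y = 2.
Back-substitute into Eq1: 2x + 2*(2) = 14, so x = 5.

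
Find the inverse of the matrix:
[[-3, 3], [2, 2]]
[[-1/6, 1/4], [1/6, 1/4]]

For [[a,b],[c,d]], inverse = (1/det)·[[d,-b],[-c,a]]
det = -3·2 - 3·2 = -12
Inverse = (1/-12)·[[2, -3], [-2, -3]]
        = [[-1/6, 1/4], [1/6, 1/4]]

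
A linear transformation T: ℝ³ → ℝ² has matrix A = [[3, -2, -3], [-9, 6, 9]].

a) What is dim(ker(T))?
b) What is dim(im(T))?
dim(ker) = 2, dim(im) = 1

Observe that row 2 = -3 × row 1 (so the rows are linearly dependent).
Thus rank(A) = 1 (only one linearly independent row).
dim(im(T)) = rank(A) = 1.
By the rank-nullity theorem applied to T: ℝ³ → ℝ², rank(A) + nullity(A) = 3 (the domain dimension), so dim(ker(T)) = 3 - 1 = 2.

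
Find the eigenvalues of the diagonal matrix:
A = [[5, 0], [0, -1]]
λ₁ = 5, λ₂ = -1

The characteristic polynomial of A is det(A - λI) = (5 - λ)(-1 - λ) = 0.
The roots are λ = 5 and λ = -1, so the eigenvalues are the diagonal entries.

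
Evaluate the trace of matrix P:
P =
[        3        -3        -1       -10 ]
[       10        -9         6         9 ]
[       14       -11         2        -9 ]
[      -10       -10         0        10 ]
tr(P) = 3 - 9 + 2 + 10 = 6

The trace of a square matrix is the sum of its diagonal entries.
Diagonal entries of P: P[0][0] = 3, P[1][1] = -9, P[2][2] = 2, P[3][3] = 10.
tr(P) = 3 - 9 + 2 + 10 = 6.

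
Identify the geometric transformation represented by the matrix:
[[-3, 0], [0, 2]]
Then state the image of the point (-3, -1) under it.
non-uniform scaling by (-3, 2); image of (-3, -1) is (9, -2)

This is diagonal with distinct entries, so it scales the x-axis by -3 and the y-axis by 2.
The matrix [[-3, 0], [0, 2]] represents: non-uniform scaling by (-3, 2).
Applying it to (-3, -1): [-3·-3 + 0·-1, 0·-3 + 2·-1] = (9, -2).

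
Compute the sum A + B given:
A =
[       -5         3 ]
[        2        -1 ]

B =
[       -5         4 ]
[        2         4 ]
A + B =
[      -10         7 ]
[        4         3 ]

Matrix addition is elementwise: (A+B)[i][j] = A[i][j] + B[i][j].
  (A+B)[0][0] = (-5) + (-5) = -10
  (A+B)[0][1] = (3) + (4) = 7
  (A+B)[1][0] = (2) + (2) = 4
  (A+B)[1][1] = (-1) + (4) = 3
A + B =
[      -10         7 ]
[        4         3 ]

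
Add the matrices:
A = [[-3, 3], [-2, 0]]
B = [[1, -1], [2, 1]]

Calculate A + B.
[[-2, 2], [0, 1]]

Add corresponding elements:
(-3)+(1)=-2
(3)+(-1)=2
(-2)+(2)=0
(0)+(1)=1
A + B = [[-2, 2], [0, 1]]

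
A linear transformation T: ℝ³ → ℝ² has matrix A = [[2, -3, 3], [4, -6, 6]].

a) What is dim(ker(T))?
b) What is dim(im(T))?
dim(ker) = 2, dim(im) = 1

Observe that row 2 = 2 × row 1 (so the rows are linearly dependent).
Thus rank(A) = 1 (only one linearly independent row).
dim(im(T)) = rank(A) = 1.
By the rank-nullity theorem applied to T: ℝ³ → ℝ², rank(A) + nullity(A) = 3 (the domain dimension), so dim(ker(T)) = 3 - 1 = 2.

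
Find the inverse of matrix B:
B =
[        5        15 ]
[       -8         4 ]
det(B) = 140
B⁻¹ =
[     1/35     -3/28 ]
[     2/35      1/28 ]

For a 2×2 matrix B = [[a, b], [c, d]] with det(B) ≠ 0, B⁻¹ = (1/det(B)) * [[d, -b], [-c, a]].
det(B) = (5)*(4) - (15)*(-8) = 20 + 120 = 140.
B⁻¹ = (1/140) * [[4, -15], [8, 5]].
Dividing each entry by 140 and reducing:
B⁻¹ =
[     1/35     -3/28 ]
[     2/35      1/28 ]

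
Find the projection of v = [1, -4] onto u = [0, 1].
[0, -4]

The projection of v onto u is proj_u(v) = ((v·u) / (u·u)) · u.
v·u = (1)*(0) + (-4)*(1) = -4.
u·u = (0)*(0) + (1)*(1) = 1.
coefficient = -4 / 1 = -4.
proj_u(v) = -4 · [0, 1] = [0, -4].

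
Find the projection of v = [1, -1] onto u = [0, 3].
[0, -1]

The projection of v onto u is proj_u(v) = ((v·u) / (u·u)) · u.
v·u = (1)*(0) + (-1)*(3) = -3.
u·u = (0)*(0) + (3)*(3) = 9.
coefficient = -3 / 9 = -1/3.
proj_u(v) = -1/3 · [0, 3] = [0, -1].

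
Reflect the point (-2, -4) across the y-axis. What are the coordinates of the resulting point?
(2, -4)

Reflection across y-axis: (-2, -4) → (2, -4)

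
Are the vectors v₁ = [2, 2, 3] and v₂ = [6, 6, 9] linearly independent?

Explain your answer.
No, linearly dependent (v₂ = 3·v₁)

Check whether there is a scalar k with v₂ = k·v₁.
Comparing components, k = 3 satisfies 3·[2, 2, 3] = [6, 6, 9].
Since v₂ is a scalar multiple of v₁, the two vectors are linearly dependent.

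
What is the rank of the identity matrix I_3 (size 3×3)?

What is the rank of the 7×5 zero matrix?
rank(I_3) = 3, rank(0) = 0

The identity I_3 has 3 columns that are the standard basis vectors e_1, …, e_3. These are linearly independent, so all 3 columns are pivots and rank(I_3) = 3.
The 7×5 zero matrix has every entry zero, so every row is the zero row and there are no pivots; rank(0) = 0.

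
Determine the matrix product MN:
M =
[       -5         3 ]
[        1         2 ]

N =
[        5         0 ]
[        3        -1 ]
MN =
[      -16        -3 ]
[       11        -2 ]

Matrix multiplication: (MN)[i][j] = sum over k of M[i][k] * N[k][j].
  (MN)[0][0] = (-5)*(5) + (3)*(3) = -16
  (MN)[0][1] = (-5)*(0) + (3)*(-1) = -3
  (MN)[1][0] = (1)*(5) + (2)*(3) = 11
  (MN)[1][1] = (1)*(0) + (2)*(-1) = -2
MN =
[      -16        -3 ]
[       11        -2 ]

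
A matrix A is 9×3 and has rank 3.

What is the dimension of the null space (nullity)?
0

The rank-nullity theorem for an m×n matrix states:
rank(A) + nullity(A) = n (the number of columns).
Here n = 3 and rank(A) = 3, so nullity(A) = 3 - 3 = 0.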